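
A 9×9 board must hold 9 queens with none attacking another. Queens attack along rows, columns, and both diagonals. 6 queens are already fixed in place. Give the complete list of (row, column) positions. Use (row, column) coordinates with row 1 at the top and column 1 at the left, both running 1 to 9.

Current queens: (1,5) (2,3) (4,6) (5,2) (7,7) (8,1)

(1,5) (2,3) (3,8) (4,6) (5,2) (6,9) (7,7) (8,1) (9,4)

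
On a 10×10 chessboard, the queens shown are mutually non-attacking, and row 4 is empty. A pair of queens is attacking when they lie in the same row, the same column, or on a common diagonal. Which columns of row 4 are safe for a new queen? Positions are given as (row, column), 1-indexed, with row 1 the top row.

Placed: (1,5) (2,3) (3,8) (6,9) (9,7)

columns 4, 6, 10

(1,5) attacks row 4 at column 5 and diagonals 2, 8.
(2,3) attacks row 4 at column 3 and diagonals 1, 5.
(3,8) attacks row 4 at column 8 and diagonals 7, 9.
(6,9) attacks row 4 at column 9 and diagonals 7.
(9,7) attacks row 4 at column 7 and diagonals 2.
Attacked columns: {1, 2, 3, 5, 7, 8, 9}. Safe: {4, 6, 10}.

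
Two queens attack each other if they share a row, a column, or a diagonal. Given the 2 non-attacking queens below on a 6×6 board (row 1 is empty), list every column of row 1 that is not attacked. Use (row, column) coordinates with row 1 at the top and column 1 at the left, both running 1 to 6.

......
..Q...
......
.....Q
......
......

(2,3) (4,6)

(2,3) attacks row 1 at column 3 and diagonals 2, 4.
(4,6) attacks row 1 at column 6 and diagonals 3.
Attacked columns: {2, 3, 4, 6}. Safe: {1, 5}.

columns 1, 5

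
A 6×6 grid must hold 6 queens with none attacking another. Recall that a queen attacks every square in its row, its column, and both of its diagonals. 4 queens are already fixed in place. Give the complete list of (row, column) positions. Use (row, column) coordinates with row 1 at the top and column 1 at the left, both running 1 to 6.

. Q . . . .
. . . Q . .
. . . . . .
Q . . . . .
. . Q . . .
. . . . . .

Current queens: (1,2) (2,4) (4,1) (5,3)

Row 3: attacked by (1,2)→{2,4}; (2,4)→{3,4,5}; (4,1)→{1,2}; (5,3)→{1,3,5}. Safe: 6. Place at column 6.
Row 6: attacked by (1,2)→{2}; (2,4)→{4}; (3,6)→{3,6}; (4,1)→{1,3}; (5,3)→{2,3,4}. Safe: 5. Place at column 5.
Columns [2, 4, 6, 1, 3, 5], r−c [-1, -2, -3, 3, 2, 1], r+c [3, 6, 9, 5, 8, 11] are all distinct, so no two queens attack.

(1,2) (2,4) (3,6) (4,1) (5,3) (6,5)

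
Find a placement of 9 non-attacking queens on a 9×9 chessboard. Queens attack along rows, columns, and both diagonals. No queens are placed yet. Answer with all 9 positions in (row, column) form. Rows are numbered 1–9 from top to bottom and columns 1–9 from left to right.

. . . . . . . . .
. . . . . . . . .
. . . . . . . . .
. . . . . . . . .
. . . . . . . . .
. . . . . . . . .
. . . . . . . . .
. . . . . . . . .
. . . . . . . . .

(1,8) (2,6) (3,2) (4,7) (5,1) (6,4) (7,9) (8,5) (9,3)

Row 1: Safe: 1, 2, 3, 4, 5, 6, 7, 8, 9. Place at column 8.
Row 2: attacked by (1,8)→{7,8,9}. Safe: 1, 2, 3, 4, 5, 6. Place at column 6.
Row 3: attacked by (1,8)→{6,8}; (2,6)→{5,6,7}. Safe: 1, 2, 3, 4, 9. Place at column 2.
Row 4: attacked by (1,8)→{5,8}; (2,6)→{4,6,8}; (3,2)→{1,2,3}. Safe: 7, 9. Place at column 7.
Row 5: attacked by (1,8)→{4,8}; (2,6)→{3,6,9}; (3,2)→{2,4}; (4,7)→{6,7,8}. Safe: 1, 5. Place at column 1.
Row 6: attacked by (1,8)→{3,8}; (2,6)→{2,6}; (3,2)→{2,5}; (4,7)→{5,7,9}; (5,1)→{1,2}. Safe: 4. Place at column 4.
Row 7: attacked by (1,8)→{2,8}; (2,6)→{1,6}; (3,2)→{2,6}; (4,7)→{4,7}; (5,1)→{1,3}; (6,4)→{3,4,5}. Safe: 9. Place at column 9.
Row 8: attacked by (1,8)→{1,8}; (2,6)→{6}; (3,2)→{2,7}; (4,7)→{3,7}; (5,1)→{1,4}; (6,4)→{2,4,6}; (7,9)→{8,9}. Safe: 5. Place at column 5.
Row 9: attacked by (1,8)→{8}; (2,6)→{6}; (3,2)→{2,8}; (4,7)→{2,7}; (5,1)→{1,5}; (6,4)→{1,4,7}; (7,9)→{7,9}; (8,5)→{4,5,6}. Safe: 3. Place at column 3.
Columns [8, 6, 2, 7, 1, 4, 9, 5, 3], r−c [-7, -4, 1, -3, 4, 2, -2, 3, 6], r+c [9, 8, 5, 11, 6, 10, 16, 13, 12] are all distinct, so no two queens attack.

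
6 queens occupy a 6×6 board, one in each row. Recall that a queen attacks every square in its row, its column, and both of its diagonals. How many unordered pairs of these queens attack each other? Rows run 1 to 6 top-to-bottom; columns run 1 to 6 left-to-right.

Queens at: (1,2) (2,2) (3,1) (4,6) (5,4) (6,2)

4

Same column: (1,2)–(2,2) (column 2); (1,2)–(6,2) (column 2); (2,2)–(6,2) (column 2).
Same diagonal: (2,2)–(3,1) (|2−3| = |2−1| = 1).
Total attacking pairs: 4.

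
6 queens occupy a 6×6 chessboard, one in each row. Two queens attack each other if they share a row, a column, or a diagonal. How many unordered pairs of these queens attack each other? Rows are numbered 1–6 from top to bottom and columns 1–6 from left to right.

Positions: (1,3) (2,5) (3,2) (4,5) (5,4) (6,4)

Same column: (2,5)–(4,5) (column 5); (5,4)–(6,4) (column 4).
Same diagonal: (3,2)–(5,4) (|3−5| = |2−4| = 2); (4,5)–(5,4) (|4−5| = |5−4| = 1).
Total attacking pairs: 4.

4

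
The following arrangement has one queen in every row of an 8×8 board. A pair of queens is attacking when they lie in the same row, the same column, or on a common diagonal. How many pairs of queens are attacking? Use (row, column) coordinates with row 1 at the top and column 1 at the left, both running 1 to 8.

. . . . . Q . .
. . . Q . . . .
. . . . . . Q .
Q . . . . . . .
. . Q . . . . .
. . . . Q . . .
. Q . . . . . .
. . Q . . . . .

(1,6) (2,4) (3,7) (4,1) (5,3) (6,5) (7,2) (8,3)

Same column: (5,3)–(8,3) (column 3).
Same diagonal: (6,5)–(8,3) (|6−8| = |5−3| = 2); (7,2)–(8,3) (|7−8| = |2−3| = 1).
Total attacking pairs: 3.

3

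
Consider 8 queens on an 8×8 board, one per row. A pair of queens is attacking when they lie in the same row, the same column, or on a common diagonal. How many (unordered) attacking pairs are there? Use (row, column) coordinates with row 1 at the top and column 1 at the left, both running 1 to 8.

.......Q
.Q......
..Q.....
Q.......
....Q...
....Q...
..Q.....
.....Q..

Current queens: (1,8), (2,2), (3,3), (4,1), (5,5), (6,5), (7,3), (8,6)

6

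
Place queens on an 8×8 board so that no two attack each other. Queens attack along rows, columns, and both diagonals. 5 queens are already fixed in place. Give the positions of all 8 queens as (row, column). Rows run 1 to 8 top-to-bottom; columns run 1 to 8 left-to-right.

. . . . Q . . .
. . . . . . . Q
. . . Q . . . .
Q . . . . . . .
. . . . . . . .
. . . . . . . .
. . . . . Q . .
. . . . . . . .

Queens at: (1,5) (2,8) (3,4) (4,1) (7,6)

Row 5: attacked by (1,5)→{1,5}; (2,8)→{5,8}; (3,4)→{2,4,6}; (4,1)→{1,2}; (7,6)→{4,6,8}. Safe: 3, 7. Place at column 7.
Row 6: attacked by (1,5)→{5}; (2,8)→{4,8}; (3,4)→{1,4,7}; (4,1)→{1,3}; (5,7)→{6,7,8}; (7,6)→{5,6,7}. Safe: 2. Place at column 2.
Row 8: attacked by (1,5)→{5}; (2,8)→{2,8}; (3,4)→{4}; (4,1)→{1,5}; (5,7)→{4,7}; (6,2)→{2,4}; (7,6)→{5,6,7}. Safe: 3. Place at column 3.
Columns [5, 8, 4, 1, 7, 2, 6, 3], r−c [-4, -6, -1, 3, -2, 4, 1, 5], r+c [6, 10, 7, 5, 12, 8, 13, 11] are all distinct, so no two queens attack.

(1,5) (2,8) (3,4) (4,1) (5,7) (6,2) (7,6) (8,3)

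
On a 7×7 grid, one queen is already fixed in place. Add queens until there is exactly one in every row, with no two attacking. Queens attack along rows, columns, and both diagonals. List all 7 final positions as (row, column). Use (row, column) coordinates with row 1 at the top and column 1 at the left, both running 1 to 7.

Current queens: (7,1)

Row 1: attacked by (7,1)→{1,7}. Safe: 2, 3, 4, 5, 6. Place at column 3.
Row 2: attacked by (1,3)→{2,3,4}; (7,1)→{1,6}. Safe: 5, 7. Place at column 5.
Row 3: attacked by (1,3)→{1,3,5}; (2,5)→{4,5,6}; (7,1)→{1,5}. Safe: 2, 7. Place at column 7.
Row 4: attacked by (1,3)→{3,6}; (2,5)→{3,5,7}; (3,7)→{6,7}; (7,1)→{1,4}. Safe: 2. Place at column 2.
Row 5: attacked by (1,3)→{3,7}; (2,5)→{2,5}; (3,7)→{5,7}; (4,2)→{1,2,3}; (7,1)→{1,3}. Safe: 4, 6. Place at column 4.
Row 6: attacked by (1,3)→{3}; (2,5)→{1,5}; (3,7)→{4,7}; (4,2)→{2,4}; (5,4)→{3,4,5}; (7,1)→{1,2}. Safe: 6. Place at column 6.
Columns [3, 5, 7, 2, 4, 6, 1], r−c [-2, -3, -4, 2, 1, 0, 6], r+c [4, 7, 10, 6, 9, 12, 8] are all distinct, so no two queens attack.

(1,3) (2,5) (3,7) (4,2) (5,4) (6,6) (7,1)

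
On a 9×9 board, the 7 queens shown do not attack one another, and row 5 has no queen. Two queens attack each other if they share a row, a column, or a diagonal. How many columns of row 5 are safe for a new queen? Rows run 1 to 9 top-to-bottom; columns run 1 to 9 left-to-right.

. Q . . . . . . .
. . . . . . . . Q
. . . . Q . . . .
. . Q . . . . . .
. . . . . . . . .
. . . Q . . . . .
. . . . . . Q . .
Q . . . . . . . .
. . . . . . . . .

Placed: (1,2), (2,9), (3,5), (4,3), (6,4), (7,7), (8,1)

1

(1,2) attacks row 5 at column 2 and diagonals 6.
(2,9) attacks row 5 at column 9 and diagonals 6.
(3,5) attacks row 5 at column 5 and diagonals 3, 7.
(4,3) attacks row 5 at column 3 and diagonals 2, 4.
(6,4) attacks row 5 at column 4 and diagonals 3, 5.
(7,7) attacks row 5 at column 7 and diagonals 5, 9.
(8,1) attacks row 5 at column 1 and diagonals 4.
Attacked columns: {1, 2, 3, 4, 5, 6, 7, 9}. Safe: {8}.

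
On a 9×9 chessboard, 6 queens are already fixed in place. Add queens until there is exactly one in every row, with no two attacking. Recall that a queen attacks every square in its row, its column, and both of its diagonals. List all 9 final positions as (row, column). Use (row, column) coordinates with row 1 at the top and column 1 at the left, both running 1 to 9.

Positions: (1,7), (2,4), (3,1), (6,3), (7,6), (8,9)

(1,7) (2,4) (3,1) (4,8) (5,5) (6,3) (7,6) (8,9) (9,2)

Row 4: attacked by (1,7)→{4,7}; (2,4)→{2,4,6}; (3,1)→{1,2}; (6,3)→{1,3,5}; (7,6)→{3,6,9}; (8,9)→{5,9}. Safe: 8. Place at column 8.
Row 5: attacked by (1,7)→{3,7}; (2,4)→{1,4,7}; (3,1)→{1,3}; (4,8)→{7,8,9}; (6,3)→{2,3,4}; (7,6)→{4,6,8}; (8,9)→{6,9}. Safe: 5. Place at column 5.
Row 9: attacked by (1,7)→{7}; (2,4)→{4}; (3,1)→{1,7}; (4,8)→{3,8}; (5,5)→{1,5,9}; (6,3)→{3,6}; (7,6)→{4,6,8}; (8,9)→{8,9}. Safe: 2. Place at column 2.
Columns [7, 4, 1, 8, 5, 3, 6, 9, 2], r−c [-6, -2, 2, -4, 0, 3, 1, -1, 7], r+c [8, 6, 4, 12, 10, 9, 13, 17, 11] are all distinct, so no two queens attack.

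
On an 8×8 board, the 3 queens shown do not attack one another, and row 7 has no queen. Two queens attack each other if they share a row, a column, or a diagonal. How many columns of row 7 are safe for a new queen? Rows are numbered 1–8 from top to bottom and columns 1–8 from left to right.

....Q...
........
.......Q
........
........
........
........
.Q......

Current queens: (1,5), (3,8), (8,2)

2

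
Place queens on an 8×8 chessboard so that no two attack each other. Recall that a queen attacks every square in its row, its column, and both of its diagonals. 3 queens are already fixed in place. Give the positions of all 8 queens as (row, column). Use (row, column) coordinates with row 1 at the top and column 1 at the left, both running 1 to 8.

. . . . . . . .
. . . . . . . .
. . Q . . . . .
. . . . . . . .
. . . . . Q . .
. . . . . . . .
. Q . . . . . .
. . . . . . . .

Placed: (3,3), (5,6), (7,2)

(1,7) (2,5) (3,3) (4,1) (5,6) (6,8) (7,2) (8,4)

Row 1: attacked by (3,3)→{1,3,5}; (5,6)→{2,6}; (7,2)→{2,8}. Safe: 4, 7. Place at column 7.
Row 2: attacked by (1,7)→{6,7,8}; (3,3)→{2,3,4}; (5,6)→{3,6}; (7,2)→{2,7}. Safe: 1, 5. Place at column 5.
Row 4: attacked by (1,7)→{4,7}; (2,5)→{3,5,7}; (3,3)→{2,3,4}; (5,6)→{5,6,7}; (7,2)→{2,5}. Safe: 1, 8. Place at column 1.
Row 6: attacked by (1,7)→{2,7}; (2,5)→{1,5}; (3,3)→{3,6}; (4,1)→{1,3}; (5,6)→{5,6,7}; (7,2)→{1,2,3}. Safe: 4, 8. Place at column 8.
Row 8: attacked by (1,7)→{7}; (2,5)→{5}; (3,3)→{3,8}; (4,1)→{1,5}; (5,6)→{3,6}; (6,8)→{6,8}; (7,2)→{1,2,3}. Safe: 4. Place at column 4.
Columns [7, 5, 3, 1, 6, 8, 2, 4], r−c [-6, -3, 0, 3, -1, -2, 5, 4], r+c [8, 7, 6, 5, 11, 14, 9, 12] are all distinct, so no two queens attack.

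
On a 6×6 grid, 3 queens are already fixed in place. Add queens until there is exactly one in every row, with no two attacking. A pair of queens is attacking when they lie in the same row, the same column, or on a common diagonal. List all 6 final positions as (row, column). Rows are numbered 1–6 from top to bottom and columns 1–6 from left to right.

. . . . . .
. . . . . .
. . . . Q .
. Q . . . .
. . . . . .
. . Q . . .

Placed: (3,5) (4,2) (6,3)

(1,4) (2,1) (3,5) (4,2) (5,6) (6,3)

Row 1: attacked by (3,5)→{3,5}; (4,2)→{2,5}; (6,3)→{3}. Safe: 1, 4, 6. Place at column 4.
Row 2: attacked by (1,4)→{3,4,5}; (3,5)→{4,5,6}; (4,2)→{2,4}; (6,3)→{3}. Safe: 1. Place at column 1.
Row 5: attacked by (1,4)→{4}; (2,1)→{1,4}; (3,5)→{3,5}; (4,2)→{1,2,3}; (6,3)→{2,3,4}. Safe: 6. Place at column 6.
Columns [4, 1, 5, 2, 6, 3], r−c [-3, 1, -2, 2, -1, 3], r+c [5, 3, 8, 6, 11, 9] are all distinct, so no two queens attack.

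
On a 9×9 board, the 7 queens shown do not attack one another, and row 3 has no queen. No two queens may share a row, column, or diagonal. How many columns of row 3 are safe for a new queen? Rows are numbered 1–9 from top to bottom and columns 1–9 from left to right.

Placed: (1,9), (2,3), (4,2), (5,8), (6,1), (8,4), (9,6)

(1,9) attacks row 3 at column 9 and diagonals 7.
(2,3) attacks row 3 at column 3 and diagonals 2, 4.
(4,2) attacks row 3 at column 2 and diagonals 1, 3.
(5,8) attacks row 3 at column 8 and diagonals 6.
(6,1) attacks row 3 at column 1 and diagonals 4.
(8,4) attacks row 3 at column 4 and diagonals 9.
(9,6) attacks row 3 at column 6.
Attacked columns: {1, 2, 3, 4, 6, 7, 8, 9}. Safe: {5}.

1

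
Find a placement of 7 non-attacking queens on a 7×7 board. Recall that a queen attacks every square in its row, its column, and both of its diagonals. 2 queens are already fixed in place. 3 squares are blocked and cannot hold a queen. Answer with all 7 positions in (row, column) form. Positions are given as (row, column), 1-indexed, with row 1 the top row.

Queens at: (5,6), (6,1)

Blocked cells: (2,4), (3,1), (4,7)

(1,4) (2,7) (3,5) (4,2) (5,6) (6,1) (7,3)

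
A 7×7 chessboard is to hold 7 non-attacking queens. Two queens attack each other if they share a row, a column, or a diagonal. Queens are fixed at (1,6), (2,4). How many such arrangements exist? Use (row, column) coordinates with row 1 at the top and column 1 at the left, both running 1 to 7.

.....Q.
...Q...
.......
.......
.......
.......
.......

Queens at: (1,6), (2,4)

Branch on row 3: col 1 → 0; col 2 → 1; col 7 → 1.
Sum: 0 + 1 + 1 = 2.

2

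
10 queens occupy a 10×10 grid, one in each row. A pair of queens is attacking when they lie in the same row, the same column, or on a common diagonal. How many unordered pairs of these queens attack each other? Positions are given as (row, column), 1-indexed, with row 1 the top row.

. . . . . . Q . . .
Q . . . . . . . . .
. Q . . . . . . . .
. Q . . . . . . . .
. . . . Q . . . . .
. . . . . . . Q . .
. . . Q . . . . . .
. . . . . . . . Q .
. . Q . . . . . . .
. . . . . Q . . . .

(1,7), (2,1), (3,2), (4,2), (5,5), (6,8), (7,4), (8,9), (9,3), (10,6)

2

Same column: (3,2)–(4,2) (column 2).
Same diagonal: (2,1)–(3,2) (|2−3| = |1−2| = 1).
Total attacking pairs: 2.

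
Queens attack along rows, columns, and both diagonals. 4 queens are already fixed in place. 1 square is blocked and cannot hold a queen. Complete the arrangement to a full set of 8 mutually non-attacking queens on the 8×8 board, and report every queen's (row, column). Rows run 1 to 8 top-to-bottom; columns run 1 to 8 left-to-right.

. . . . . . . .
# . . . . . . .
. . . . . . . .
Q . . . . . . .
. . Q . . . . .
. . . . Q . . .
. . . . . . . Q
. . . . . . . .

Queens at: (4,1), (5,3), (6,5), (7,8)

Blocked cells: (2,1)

(1,6) (2,2) (3,7) (4,1) (5,3) (6,5) (7,8) (8,4)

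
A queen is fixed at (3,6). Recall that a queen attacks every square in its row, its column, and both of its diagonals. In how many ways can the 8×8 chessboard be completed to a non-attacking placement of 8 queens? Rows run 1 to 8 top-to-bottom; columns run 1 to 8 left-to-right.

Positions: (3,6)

4

Branch on row 1: col 1 → 0; col 2 → 2; col 3 → 0; col 5 → 1; col 7 → 1.
Sum: 0 + 2 + 0 + 1 + 1 = 4.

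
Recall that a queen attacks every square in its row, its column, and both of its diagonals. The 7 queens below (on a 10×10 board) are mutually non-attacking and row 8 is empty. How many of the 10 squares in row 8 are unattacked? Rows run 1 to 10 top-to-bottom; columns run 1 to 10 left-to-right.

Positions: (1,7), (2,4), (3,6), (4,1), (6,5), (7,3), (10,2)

(1,7) attacks row 8 at column 7.
(2,4) attacks row 8 at column 4 and diagonals 10.
(3,6) attacks row 8 at column 6 and diagonals 1.
(4,1) attacks row 8 at column 1 and diagonals 5.
(6,5) attacks row 8 at column 5 and diagonals 3, 7.
(7,3) attacks row 8 at column 3 and diagonals 2, 4.
(10,2) attacks row 8 at column 2 and diagonals 4.
Attacked columns: {1, 2, 3, 4, 5, 6, 7, 10}. Safe: {8, 9}.

2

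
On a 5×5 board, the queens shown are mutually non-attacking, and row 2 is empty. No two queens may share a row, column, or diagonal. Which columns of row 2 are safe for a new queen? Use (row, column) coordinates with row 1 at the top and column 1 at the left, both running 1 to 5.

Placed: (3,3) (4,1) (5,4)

columns 5

(3,3) attacks row 2 at column 3 and diagonals 2, 4.
(4,1) attacks row 2 at column 1 and diagonals 3.
(5,4) attacks row 2 at column 4 and diagonals 1.
Attacked columns: {1, 2, 3, 4}. Safe: {5}.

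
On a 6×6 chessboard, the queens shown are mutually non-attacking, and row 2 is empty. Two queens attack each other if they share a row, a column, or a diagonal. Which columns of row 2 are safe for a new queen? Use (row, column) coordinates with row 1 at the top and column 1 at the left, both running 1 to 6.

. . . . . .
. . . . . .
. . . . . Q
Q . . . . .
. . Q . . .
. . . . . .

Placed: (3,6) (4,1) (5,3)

(3,6) attacks row 2 at column 6 and diagonals 5.
(4,1) attacks row 2 at column 1 and diagonals 3.
(5,3) attacks row 2 at column 3 and diagonals 6.
Attacked columns: {1, 3, 5, 6}. Safe: {2, 4}.

columns 2, 4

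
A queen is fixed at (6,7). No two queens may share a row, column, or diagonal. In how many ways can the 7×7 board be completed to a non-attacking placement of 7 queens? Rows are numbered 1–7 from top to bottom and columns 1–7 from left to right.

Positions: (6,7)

Branch on row 1: col 1 → 1; col 3 → 2; col 4 → 2; col 5 → 1; col 6 → 1.
Sum: 1 + 2 + 2 + 1 + 1 = 7.

7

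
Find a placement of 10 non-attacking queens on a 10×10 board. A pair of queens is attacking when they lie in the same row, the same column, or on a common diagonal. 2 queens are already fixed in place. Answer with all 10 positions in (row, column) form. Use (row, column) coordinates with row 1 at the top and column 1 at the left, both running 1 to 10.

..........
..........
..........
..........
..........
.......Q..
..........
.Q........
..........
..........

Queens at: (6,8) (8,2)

(1,7) (2,9) (3,6) (4,3) (5,1) (6,8) (7,5) (8,2) (9,4) (10,10)

Row 1: attacked by (6,8)→{3,8}; (8,2)→{2,9}. Safe: 1, 4, 5, 6, 7, 10. Place at column 7.
Row 2: attacked by (1,7)→{6,7,8}; (6,8)→{4,8}; (8,2)→{2,8}. Safe: 1, 3, 5, 9, 10. Place at column 9.
Row 3: attacked by (1,7)→{5,7,9}; (2,9)→{8,9,10}; (6,8)→{5,8}; (8,2)→{2,7}. Safe: 1, 3, 4, 6. Place at column 6.
Row 4: attacked by (1,7)→{4,7,10}; (2,9)→{7,9}; (3,6)→{5,6,7}; (6,8)→{6,8,10}; (8,2)→{2,6}. Safe: 1, 3. Place at column 3.
Row 5: attacked by (1,7)→{3,7}; (2,9)→{6,9}; (3,6)→{4,6,8}; (4,3)→{2,3,4}; (6,8)→{7,8,9}; (8,2)→{2,5}. Safe: 1, 10. Place at column 1.
Row 7: attacked by (1,7)→{1,7}; (2,9)→{4,9}; (3,6)→{2,6,10}; (4,3)→{3,6}; (5,1)→{1,3}; (6,8)→{7,8,9}; (8,2)→{1,2,3}. Safe: 5. Place at column 5.
Row 9: attacked by (1,7)→{7}; (2,9)→{2,9}; (3,6)→{6}; (4,3)→{3,8}; (5,1)→{1,5}; (6,8)→{5,8}; (7,5)→{3,5,7}; (8,2)→{1,2,3}. Safe: 4, 10. Place at column 4.
Row 10: attacked by (1,7)→{7}; (2,9)→{1,9}; (3,6)→{6}; (4,3)→{3,9}; (5,1)→{1,6}; (6,8)→{4,8}; (7,5)→{2,5,8}; (8,2)→{2,4}; (9,4)→{3,4,5}. Safe: 10. Place at column 10.
Columns [7, 9, 6, 3, 1, 8, 5, 2, 4, 10], r−c [-6, -7, -3, 1, 4, -2, 2, 6, 5, 0], r+c [8, 11, 9, 7, 6, 14, 12, 10, 13, 20] are all distinct, so no two queens attack.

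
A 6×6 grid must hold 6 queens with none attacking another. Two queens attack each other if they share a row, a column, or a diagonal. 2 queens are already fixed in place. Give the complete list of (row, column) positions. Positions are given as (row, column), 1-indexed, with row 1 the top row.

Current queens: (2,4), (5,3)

(1,2) (2,4) (3,6) (4,1) (5,3) (6,5)

Row 1: attacked by (2,4)→{3,4,5}; (5,3)→{3}. Safe: 1, 2, 6. Place at column 2.
Row 3: attacked by (1,2)→{2,4}; (2,4)→{3,4,5}; (5,3)→{1,3,5}. Safe: 6. Place at column 6.
Row 4: attacked by (1,2)→{2,5}; (2,4)→{2,4,6}; (3,6)→{5,6}; (5,3)→{2,3,4}. Safe: 1. Place at column 1.
Row 6: attacked by (1,2)→{2}; (2,4)→{4}; (3,6)→{3,6}; (4,1)→{1,3}; (5,3)→{2,3,4}. Safe: 5. Place at column 5.
Columns [2, 4, 6, 1, 3, 5], r−c [-1, -2, -3, 3, 2, 1], r+c [3, 6, 9, 5, 8, 11] are all distinct, so no two queens attack.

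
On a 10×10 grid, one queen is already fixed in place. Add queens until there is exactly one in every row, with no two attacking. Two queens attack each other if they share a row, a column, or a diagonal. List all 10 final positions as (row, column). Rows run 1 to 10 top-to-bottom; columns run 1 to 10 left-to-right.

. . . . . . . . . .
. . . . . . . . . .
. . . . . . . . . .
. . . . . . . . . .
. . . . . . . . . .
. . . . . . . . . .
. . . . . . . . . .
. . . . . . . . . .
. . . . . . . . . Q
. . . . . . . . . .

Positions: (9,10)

(1,4) (2,9) (3,7) (4,3) (5,1) (6,6) (7,2) (8,5) (9,10) (10,8)

Row 1: attacked by (9,10)→{2,10}. Safe: 1, 3, 4, 5, 6, 7, 8, 9. Place at column 4.
Row 2: attacked by (1,4)→{3,4,5}; (9,10)→{3,10}. Safe: 1, 2, 6, 7, 8, 9. Place at column 9.
Row 3: attacked by (1,4)→{2,4,6}; (2,9)→{8,9,10}; (9,10)→{4,10}. Safe: 1, 3, 5, 7. Place at column 7.
Row 4: attacked by (1,4)→{1,4,7}; (2,9)→{7,9}; (3,7)→{6,7,8}; (9,10)→{5,10}. Safe: 2, 3. Place at column 3.
Row 5: attacked by (1,4)→{4,8}; (2,9)→{6,9}; (3,7)→{5,7,9}; (4,3)→{2,3,4}; (9,10)→{6,10}. Safe: 1. Place at column 1.
Row 6: attacked by (1,4)→{4,9}; (2,9)→{5,9}; (3,7)→{4,7,10}; (4,3)→{1,3,5}; (5,1)→{1,2}; (9,10)→{7,10}. Safe: 6, 8. Place at column 6.
Row 7: attacked by (1,4)→{4,10}; (2,9)→{4,9}; (3,7)→{3,7}; (4,3)→{3,6}; (5,1)→{1,3}; (6,6)→{5,6,7}; (9,10)→{8,10}. Safe: 2. Place at column 2.
Row 8: attacked by (1,4)→{4}; (2,9)→{3,9}; (3,7)→{2,7}; (4,3)→{3,7}; (5,1)→{1,4}; (6,6)→{4,6,8}; (7,2)→{1,2,3}; (9,10)→{9,10}. Safe: 5. Place at column 5.
Row 10: attacked by (1,4)→{4}; (2,9)→{1,9}; (3,7)→{7}; (4,3)→{3,9}; (5,1)→{1,6}; (6,6)→{2,6,10}; (7,2)→{2,5}; (8,5)→{3,5,7}; (9,10)→{9,10}. Safe: 8. Place at column 8.
Columns [4, 9, 7, 3, 1, 6, 2, 5, 10, 8], r−c [-3, -7, -4, 1, 4, 0, 5, 3, -1, 2], r+c [5, 11, 10, 7, 6, 12, 9, 13, 19, 18] are all distinct, so no two queens attack.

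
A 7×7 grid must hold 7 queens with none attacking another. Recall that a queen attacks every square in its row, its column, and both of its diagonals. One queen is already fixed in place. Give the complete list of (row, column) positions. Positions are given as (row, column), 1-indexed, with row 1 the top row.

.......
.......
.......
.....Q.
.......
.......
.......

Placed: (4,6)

(1,1) (2,5) (3,2) (4,6) (5,3) (6,7) (7,4)

Row 1: attacked by (4,6)→{3,6}. Safe: 1, 2, 4, 5, 7. Place at column 1.
Row 2: attacked by (1,1)→{1,2}; (4,6)→{4,6}. Safe: 3, 5, 7. Place at column 5.
Row 3: attacked by (1,1)→{1,3}; (2,5)→{4,5,6}; (4,6)→{5,6,7}. Safe: 2. Place at column 2.
Row 5: attacked by (1,1)→{1,5}; (2,5)→{2,5}; (3,2)→{2,4}; (4,6)→{5,6,7}. Safe: 3. Place at column 3.
Row 6: attacked by (1,1)→{1,6}; (2,5)→{1,5}; (3,2)→{2,5}; (4,6)→{4,6}; (5,3)→{2,3,4}. Safe: 7. Place at column 7.
Row 7: attacked by (1,1)→{1,7}; (2,5)→{5}; (3,2)→{2,6}; (4,6)→{3,6}; (5,3)→{1,3,5}; (6,7)→{6,7}. Safe: 4. Place at column 4.
Columns [1, 5, 2, 6, 3, 7, 4], r−c [0, -3, 1, -2, 2, -1, 3], r+c [2, 7, 5, 10, 8, 13, 11] are all distinct, so no two queens attack.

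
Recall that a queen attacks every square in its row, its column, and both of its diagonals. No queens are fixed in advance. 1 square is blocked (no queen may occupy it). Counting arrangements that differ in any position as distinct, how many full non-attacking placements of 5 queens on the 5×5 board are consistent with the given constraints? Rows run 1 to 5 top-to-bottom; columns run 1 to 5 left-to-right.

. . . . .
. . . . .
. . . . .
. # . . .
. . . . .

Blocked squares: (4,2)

Branch on row 1: col 1 → 1; col 2 → 2; col 3 → 1; col 4 → 2; col 5 → 2.
Sum: 1 + 2 + 1 + 2 + 2 = 8.

8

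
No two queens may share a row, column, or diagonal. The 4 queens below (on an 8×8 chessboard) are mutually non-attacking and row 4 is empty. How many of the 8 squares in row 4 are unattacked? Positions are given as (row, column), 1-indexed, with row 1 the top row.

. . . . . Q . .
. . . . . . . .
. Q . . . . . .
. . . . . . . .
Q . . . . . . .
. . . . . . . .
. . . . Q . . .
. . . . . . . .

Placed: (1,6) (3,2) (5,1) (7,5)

(1,6) attacks row 4 at column 6 and diagonals 3.
(3,2) attacks row 4 at column 2 and diagonals 1, 3.
(5,1) attacks row 4 at column 1 and diagonals 2.
(7,5) attacks row 4 at column 5 and diagonals 2, 8.
Attacked columns: {1, 2, 3, 5, 6, 8}. Safe: {4, 7}.

2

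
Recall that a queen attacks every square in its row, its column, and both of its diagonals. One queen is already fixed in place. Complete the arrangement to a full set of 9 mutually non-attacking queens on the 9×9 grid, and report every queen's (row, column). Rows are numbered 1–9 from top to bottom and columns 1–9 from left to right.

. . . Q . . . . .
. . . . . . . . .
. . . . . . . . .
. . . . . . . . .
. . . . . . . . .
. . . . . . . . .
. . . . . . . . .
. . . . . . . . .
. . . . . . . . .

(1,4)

Row 2: attacked by (1,4)→{3,4,5}. Safe: 1, 2, 6, 7, 8, 9. Place at column 7.
Row 3: attacked by (1,4)→{2,4,6}; (2,7)→{6,7,8}. Safe: 1, 3, 5, 9. Place at column 1.
Row 4: attacked by (1,4)→{1,4,7}; (2,7)→{5,7,9}; (3,1)→{1,2}. Safe: 3, 6, 8. Place at column 6.
Row 5: attacked by (1,4)→{4,8}; (2,7)→{4,7}; (3,1)→{1,3}; (4,6)→{5,6,7}. Safe: 2, 9. Place at column 9.
Row 6: attacked by (1,4)→{4,9}; (2,7)→{3,7}; (3,1)→{1,4}; (4,6)→{4,6,8}; (5,9)→{8,9}. Safe: 2, 5. Place at column 2.
Row 7: attacked by (1,4)→{4}; (2,7)→{2,7}; (3,1)→{1,5}; (4,6)→{3,6,9}; (5,9)→{7,9}; (6,2)→{1,2,3}. Safe: 8. Place at column 8.
Row 8: attacked by (1,4)→{4}; (2,7)→{1,7}; (3,1)→{1,6}; (4,6)→{2,6}; (5,9)→{6,9}; (6,2)→{2,4}; (7,8)→{7,8,9}. Safe: 3, 5. Place at column 5.
Row 9: attacked by (1,4)→{4}; (2,7)→{7}; (3,1)→{1,7}; (4,6)→{1,6}; (5,9)→{5,9}; (6,2)→{2,5}; (7,8)→{6,8}; (8,5)→{4,5,6}. Safe: 3. Place at column 3.
Columns [4, 7, 1, 6, 9, 2, 8, 5, 3], r−c [-3, -5, 2, -2, -4, 4, -1, 3, 6], r+c [5, 9, 4, 10, 14, 8, 15, 13, 12] are all distinct, so no two queens attack.

(1,4) (2,7) (3,1) (4,6) (5,9) (6,2) (7,8) (8,5) (9,3)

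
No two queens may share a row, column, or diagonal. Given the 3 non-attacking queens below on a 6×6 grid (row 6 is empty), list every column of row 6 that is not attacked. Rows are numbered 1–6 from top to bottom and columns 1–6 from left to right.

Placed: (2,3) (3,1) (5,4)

columns 2, 6

(2,3) attacks row 6 at column 3.
(3,1) attacks row 6 at column 1 and diagonals 4.
(5,4) attacks row 6 at column 4 and diagonals 3, 5.
Attacked columns: {1, 3, 4, 5}. Safe: {2, 6}.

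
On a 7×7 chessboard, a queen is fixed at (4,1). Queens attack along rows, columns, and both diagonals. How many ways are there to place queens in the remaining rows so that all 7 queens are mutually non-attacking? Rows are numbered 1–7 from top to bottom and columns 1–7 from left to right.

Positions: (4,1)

Branch on row 1: col 2 → 2; col 3 → 1; col 5 → 0; col 6 → 2; col 7 → 1.
Sum: 2 + 1 + 0 + 2 + 1 = 6.

6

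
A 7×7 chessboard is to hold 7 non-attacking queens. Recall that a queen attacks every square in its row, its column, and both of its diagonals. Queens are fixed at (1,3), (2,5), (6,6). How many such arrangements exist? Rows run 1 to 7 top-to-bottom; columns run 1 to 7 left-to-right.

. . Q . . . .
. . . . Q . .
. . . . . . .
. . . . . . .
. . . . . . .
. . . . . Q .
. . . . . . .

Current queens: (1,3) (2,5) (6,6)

1

Branch on row 3: col 2 → 0; col 7 → 1.
Sum: 0 + 1 = 1.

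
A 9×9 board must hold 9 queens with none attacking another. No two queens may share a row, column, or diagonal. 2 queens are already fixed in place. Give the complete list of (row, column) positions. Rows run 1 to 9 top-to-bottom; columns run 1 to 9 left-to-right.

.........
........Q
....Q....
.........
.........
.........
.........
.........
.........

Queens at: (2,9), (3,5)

(1,2) (2,9) (3,5) (4,3) (5,8) (6,4) (7,7) (8,1) (9,6)

Row 1: attacked by (2,9)→{8,9}; (3,5)→{3,5,7}. Safe: 1, 2, 4, 6. Place at column 2.
Row 4: attacked by (1,2)→{2,5}; (2,9)→{7,9}; (3,5)→{4,5,6}. Safe: 1, 3, 8. Place at column 3.
Row 5: attacked by (1,2)→{2,6}; (2,9)→{6,9}; (3,5)→{3,5,7}; (4,3)→{2,3,4}. Safe: 1, 8. Place at column 8.
Row 6: attacked by (1,2)→{2,7}; (2,9)→{5,9}; (3,5)→{2,5,8}; (4,3)→{1,3,5}; (5,8)→{7,8,9}. Safe: 4, 6. Place at column 4.
Row 7: attacked by (1,2)→{2,8}; (2,9)→{4,9}; (3,5)→{1,5,9}; (4,3)→{3,6}; (5,8)→{6,8}; (6,4)→{3,4,5}. Safe: 7. Place at column 7.
Row 8: attacked by (1,2)→{2,9}; (2,9)→{3,9}; (3,5)→{5}; (4,3)→{3,7}; (5,8)→{5,8}; (6,4)→{2,4,6}; (7,7)→{6,7,8}. Safe: 1. Place at column 1.
Row 9: attacked by (1,2)→{2}; (2,9)→{2,9}; (3,5)→{5}; (4,3)→{3,8}; (5,8)→{4,8}; (6,4)→{1,4,7}; (7,7)→{5,7,9}; (8,1)→{1,2}. Safe: 6. Place at column 6.
Columns [2, 9, 5, 3, 8, 4, 7, 1, 6], r−c [-1, -7, -2, 1, -3, 2, 0, 7, 3], r+c [3, 11, 8, 7, 13, 10, 14, 9, 15] are all distinct, so no two queens attack.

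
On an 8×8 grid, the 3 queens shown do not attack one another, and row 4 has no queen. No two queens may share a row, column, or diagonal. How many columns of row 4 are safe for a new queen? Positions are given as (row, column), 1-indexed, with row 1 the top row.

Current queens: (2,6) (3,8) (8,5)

(2,6) attacks row 4 at column 6 and diagonals 4, 8.
(3,8) attacks row 4 at column 8 and diagonals 7.
(8,5) attacks row 4 at column 5 and diagonals 1.
Attacked columns: {1, 4, 5, 6, 7, 8}. Safe: {2, 3}.

2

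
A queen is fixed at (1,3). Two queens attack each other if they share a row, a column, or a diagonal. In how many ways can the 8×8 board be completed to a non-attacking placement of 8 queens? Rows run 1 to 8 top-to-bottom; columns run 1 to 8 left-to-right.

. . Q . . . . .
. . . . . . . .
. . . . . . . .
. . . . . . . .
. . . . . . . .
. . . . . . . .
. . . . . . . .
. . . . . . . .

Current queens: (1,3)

16

Branch on row 2: col 1 → 1; col 5 → 4; col 6 → 8; col 7 → 2; col 8 → 1.
Sum: 1 + 4 + 8 + 2 + 1 = 16.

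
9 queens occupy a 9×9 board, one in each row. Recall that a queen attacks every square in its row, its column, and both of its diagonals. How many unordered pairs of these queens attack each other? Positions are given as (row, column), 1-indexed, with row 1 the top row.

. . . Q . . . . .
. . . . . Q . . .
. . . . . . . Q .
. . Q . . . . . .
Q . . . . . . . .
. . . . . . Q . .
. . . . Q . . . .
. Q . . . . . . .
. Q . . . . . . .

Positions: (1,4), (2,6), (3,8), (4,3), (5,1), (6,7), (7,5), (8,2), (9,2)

Same column: (8,2)–(9,2) (column 2).
Same diagonal: (3,8)–(9,2) (|3−9| = |8−2| = 6).
Total attacking pairs: 2.

2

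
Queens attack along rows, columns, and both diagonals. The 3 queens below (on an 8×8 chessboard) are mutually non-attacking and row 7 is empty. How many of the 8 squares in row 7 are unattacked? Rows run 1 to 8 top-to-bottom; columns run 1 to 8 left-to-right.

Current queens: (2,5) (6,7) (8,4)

2

(2,5) attacks row 7 at column 5.
(6,7) attacks row 7 at column 7 and diagonals 6, 8.
(8,4) attacks row 7 at column 4 and diagonals 3, 5.
Attacked columns: {3, 4, 5, 6, 7, 8}. Safe: {1, 2}.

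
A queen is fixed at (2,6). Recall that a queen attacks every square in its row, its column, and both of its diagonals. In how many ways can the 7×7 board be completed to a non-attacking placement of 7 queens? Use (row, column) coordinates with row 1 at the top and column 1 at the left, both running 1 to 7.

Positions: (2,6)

Branch on row 1: col 1 → 1; col 2 → 1; col 3 → 1; col 4 → 1.
Sum: 1 + 1 + 1 + 1 = 4.

4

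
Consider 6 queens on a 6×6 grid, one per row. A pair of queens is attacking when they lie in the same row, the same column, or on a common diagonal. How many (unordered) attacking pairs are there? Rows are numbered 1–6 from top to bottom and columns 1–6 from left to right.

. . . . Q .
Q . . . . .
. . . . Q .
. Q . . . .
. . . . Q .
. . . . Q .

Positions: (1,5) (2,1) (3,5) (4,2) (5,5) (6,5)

8

Same column: (1,5)–(3,5) (column 5); (1,5)–(5,5) (column 5); (1,5)–(6,5) (column 5); (3,5)–(5,5) (column 5); (3,5)–(6,5) (column 5); (5,5)–(6,5) (column 5).
Same diagonal: (1,5)–(4,2) (|1−4| = |5−2| = 3); (2,1)–(6,5) (|2−6| = |1−5| = 4).
Total attacking pairs: 8.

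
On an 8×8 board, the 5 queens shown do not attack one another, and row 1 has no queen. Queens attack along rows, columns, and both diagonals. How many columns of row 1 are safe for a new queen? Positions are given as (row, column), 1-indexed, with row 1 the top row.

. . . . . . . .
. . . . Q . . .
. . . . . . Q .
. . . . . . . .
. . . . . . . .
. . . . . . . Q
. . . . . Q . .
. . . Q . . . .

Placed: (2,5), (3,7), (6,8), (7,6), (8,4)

(2,5) attacks row 1 at column 5 and diagonals 4, 6.
(3,7) attacks row 1 at column 7 and diagonals 5.
(6,8) attacks row 1 at column 8 and diagonals 3.
(7,6) attacks row 1 at column 6.
(8,4) attacks row 1 at column 4.
Attacked columns: {3, 4, 5, 6, 7, 8}. Safe: {1, 2}.

2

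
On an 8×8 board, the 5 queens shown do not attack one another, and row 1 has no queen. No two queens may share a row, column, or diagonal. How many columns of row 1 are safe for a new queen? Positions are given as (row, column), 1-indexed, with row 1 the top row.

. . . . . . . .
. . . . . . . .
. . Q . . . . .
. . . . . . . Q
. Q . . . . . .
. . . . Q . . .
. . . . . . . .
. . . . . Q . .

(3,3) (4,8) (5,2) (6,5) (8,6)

(3,3) attacks row 1 at column 3 and diagonals 1, 5.
(4,8) attacks row 1 at column 8 and diagonals 5.
(5,2) attacks row 1 at column 2 and diagonals 6.
(6,5) attacks row 1 at column 5.
(8,6) attacks row 1 at column 6.
Attacked columns: {1, 2, 3, 5, 6, 8}. Safe: {4, 7}.

2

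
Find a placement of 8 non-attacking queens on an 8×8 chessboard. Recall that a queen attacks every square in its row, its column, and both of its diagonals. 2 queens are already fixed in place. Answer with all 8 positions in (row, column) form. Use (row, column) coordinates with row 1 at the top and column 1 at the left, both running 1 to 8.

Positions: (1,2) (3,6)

(1,2) (2,4) (3,6) (4,8) (5,3) (6,1) (7,7) (8,5)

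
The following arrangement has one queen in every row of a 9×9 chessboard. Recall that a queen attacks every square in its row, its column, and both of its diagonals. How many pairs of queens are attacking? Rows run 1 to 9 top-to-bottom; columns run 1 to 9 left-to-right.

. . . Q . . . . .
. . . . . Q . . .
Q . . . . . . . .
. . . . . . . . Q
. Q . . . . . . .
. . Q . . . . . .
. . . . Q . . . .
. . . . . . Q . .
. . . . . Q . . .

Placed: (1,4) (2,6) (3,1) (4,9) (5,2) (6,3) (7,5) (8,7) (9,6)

6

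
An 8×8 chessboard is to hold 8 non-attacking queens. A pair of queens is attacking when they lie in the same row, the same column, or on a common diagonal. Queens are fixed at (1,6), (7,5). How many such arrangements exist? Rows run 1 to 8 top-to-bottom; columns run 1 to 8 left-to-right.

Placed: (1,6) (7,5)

3

Branch on row 2: col 1 → 0; col 2 → 1; col 3 → 0; col 4 → 1; col 8 → 1.
Sum: 0 + 1 + 0 + 1 + 1 = 3.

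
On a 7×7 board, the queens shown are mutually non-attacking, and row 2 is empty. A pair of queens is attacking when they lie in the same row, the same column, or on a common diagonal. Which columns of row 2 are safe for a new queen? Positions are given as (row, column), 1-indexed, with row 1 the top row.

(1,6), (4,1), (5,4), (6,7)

columns 2

(1,6) attacks row 2 at column 6 and diagonals 5, 7.
(4,1) attacks row 2 at column 1 and diagonals 3.
(5,4) attacks row 2 at column 4 and diagonals 1, 7.
(6,7) attacks row 2 at column 7 and diagonals 3.
Attacked columns: {1, 3, 4, 5, 6, 7}. Safe: {2}.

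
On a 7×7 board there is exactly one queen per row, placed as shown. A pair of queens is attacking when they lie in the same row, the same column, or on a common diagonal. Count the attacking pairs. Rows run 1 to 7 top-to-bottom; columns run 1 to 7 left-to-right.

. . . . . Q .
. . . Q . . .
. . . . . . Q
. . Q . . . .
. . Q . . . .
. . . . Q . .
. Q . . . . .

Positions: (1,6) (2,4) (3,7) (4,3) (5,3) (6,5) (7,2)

3

Same column: (4,3)–(5,3) (column 3).
Same diagonal: (1,6)–(4,3) (|1−4| = |6−3| = 3); (4,3)–(6,5) (|4−6| = |3−5| = 2).
Total attacking pairs: 3.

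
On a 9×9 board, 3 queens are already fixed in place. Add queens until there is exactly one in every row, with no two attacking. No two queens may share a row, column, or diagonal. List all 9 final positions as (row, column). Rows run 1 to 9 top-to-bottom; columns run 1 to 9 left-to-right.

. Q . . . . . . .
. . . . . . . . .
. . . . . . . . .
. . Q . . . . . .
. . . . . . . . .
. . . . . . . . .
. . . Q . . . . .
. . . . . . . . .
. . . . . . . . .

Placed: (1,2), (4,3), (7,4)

(1,2) (2,6) (3,1) (4,3) (5,7) (6,9) (7,4) (8,8) (9,5)

Row 2: attacked by (1,2)→{1,2,3}; (4,3)→{1,3,5}; (7,4)→{4,9}. Safe: 6, 7, 8. Place at column 6.
Row 3: attacked by (1,2)→{2,4}; (2,6)→{5,6,7}; (4,3)→{2,3,4}; (7,4)→{4,8}. Safe: 1, 9. Place at column 1.
Row 5: attacked by (1,2)→{2,6}; (2,6)→{3,6,9}; (3,1)→{1,3}; (4,3)→{2,3,4}; (7,4)→{2,4,6}. Safe: 5, 7, 8. Place at column 7.
Row 6: attacked by (1,2)→{2,7}; (2,6)→{2,6}; (3,1)→{1,4}; (4,3)→{1,3,5}; (5,7)→{6,7,8}; (7,4)→{3,4,5}. Safe: 9. Place at column 9.
Row 8: attacked by (1,2)→{2,9}; (2,6)→{6}; (3,1)→{1,6}; (4,3)→{3,7}; (5,7)→{4,7}; (6,9)→{7,9}; (7,4)→{3,4,5}. Safe: 8. Place at column 8.
Row 9: attacked by (1,2)→{2}; (2,6)→{6}; (3,1)→{1,7}; (4,3)→{3,8}; (5,7)→{3,7}; (6,9)→{6,9}; (7,4)→{2,4,6}; (8,8)→{7,8,9}. Safe: 5. Place at column 5.
Columns [2, 6, 1, 3, 7, 9, 4, 8, 5], r−c [-1, -4, 2, 1, -2, -3, 3, 0, 4], r+c [3, 8, 4, 7, 12, 15, 11, 16, 14] are all distinct, so no two queens attack.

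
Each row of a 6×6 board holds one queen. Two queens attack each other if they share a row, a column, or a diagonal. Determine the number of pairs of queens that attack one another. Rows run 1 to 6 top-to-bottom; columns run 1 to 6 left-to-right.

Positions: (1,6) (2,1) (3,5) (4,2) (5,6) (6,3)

1

Same column: (1,6)–(5,6) (column 6).
Total attacking pairs: 1.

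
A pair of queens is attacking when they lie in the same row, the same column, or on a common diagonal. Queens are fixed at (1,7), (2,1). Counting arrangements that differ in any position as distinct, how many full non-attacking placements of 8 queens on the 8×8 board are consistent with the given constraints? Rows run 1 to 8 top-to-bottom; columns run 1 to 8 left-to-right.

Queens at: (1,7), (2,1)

1

Branch on row 3: col 3 → 1; col 4 → 0; col 6 → 0; col 8 → 0.
Sum: 1 + 0 + 0 + 0 = 1.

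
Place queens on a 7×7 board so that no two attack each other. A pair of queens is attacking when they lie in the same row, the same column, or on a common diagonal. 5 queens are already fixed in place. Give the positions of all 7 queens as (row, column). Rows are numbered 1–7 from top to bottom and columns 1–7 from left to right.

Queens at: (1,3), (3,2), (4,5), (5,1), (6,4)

(1,3) (2,6) (3,2) (4,5) (5,1) (6,4) (7,7)

Row 2: attacked by (1,3)→{2,3,4}; (3,2)→{1,2,3}; (4,5)→{3,5,7}; (5,1)→{1,4}; (6,4)→{4}. Safe: 6. Place at column 6.
Row 7: attacked by (1,3)→{3}; (2,6)→{1,6}; (3,2)→{2,6}; (4,5)→{2,5}; (5,1)→{1,3}; (6,4)→{3,4,5}. Safe: 7. Place at column 7.
Columns [3, 6, 2, 5, 1, 4, 7], r−c [-2, -4, 1, -1, 4, 2, 0], r+c [4, 8, 5, 9, 6, 10, 14] are all distinct, so no two queens attack.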